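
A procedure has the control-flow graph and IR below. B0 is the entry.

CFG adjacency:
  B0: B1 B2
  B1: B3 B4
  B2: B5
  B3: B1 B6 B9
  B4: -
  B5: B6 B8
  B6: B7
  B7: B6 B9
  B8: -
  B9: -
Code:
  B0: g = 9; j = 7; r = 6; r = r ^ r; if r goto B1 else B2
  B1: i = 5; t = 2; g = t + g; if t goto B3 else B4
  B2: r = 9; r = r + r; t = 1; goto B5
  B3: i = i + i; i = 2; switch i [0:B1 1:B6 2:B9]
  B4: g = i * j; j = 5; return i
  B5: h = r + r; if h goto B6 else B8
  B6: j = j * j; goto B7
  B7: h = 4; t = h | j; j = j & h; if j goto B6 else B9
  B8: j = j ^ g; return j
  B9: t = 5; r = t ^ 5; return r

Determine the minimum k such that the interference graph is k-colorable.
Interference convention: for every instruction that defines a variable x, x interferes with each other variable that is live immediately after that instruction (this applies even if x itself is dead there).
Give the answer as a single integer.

Block summaries:
  B0 def {g,j,r} use ∅
  B1 def {g,i,t} use {g}
  B2 def {r,t} use ∅
  B3 def {i} use {i}
  B4 def {g,j} use {i,j}
  B5 def {h} use {r}
  B6 def {j} use {j}
  B7 def {h,j,t} use {j}
  B8 def {j} use {g,j}
  B9 def {r,t} use ∅

Liveness:
  B0: in=∅ out={g,j}
  B1: in={g,j} out={g,i,j}
  B2: in={g,j} out={g,j,r}
  B3: in={g,i,j} out={g,j}
  B4: in={i,j} out=∅
  B5: in={g,j,r} out={g,j}
  B6: in={j} out={j}
  B7: in={j} out={j}
  B8: in={g,j} out=∅
  B9: in=∅ out=∅

Interfere edges:
  g — {h,i,j,r,t}
  h — {g,j,t}
  i — {g,j,t}
  j — {g,h,i,r,t}
  r — {g,j,t}
  t — {g,h,i,j,r}

Chromatic number:
  clique {g,h,j,t} ⇒ need ≥ 4
  assign g→r0 h→r3 i→r3 j→r1 r→r3 t→r2 — no edge inside a register ⇒ χ ≤ 4
  χ = 4

Answer: 4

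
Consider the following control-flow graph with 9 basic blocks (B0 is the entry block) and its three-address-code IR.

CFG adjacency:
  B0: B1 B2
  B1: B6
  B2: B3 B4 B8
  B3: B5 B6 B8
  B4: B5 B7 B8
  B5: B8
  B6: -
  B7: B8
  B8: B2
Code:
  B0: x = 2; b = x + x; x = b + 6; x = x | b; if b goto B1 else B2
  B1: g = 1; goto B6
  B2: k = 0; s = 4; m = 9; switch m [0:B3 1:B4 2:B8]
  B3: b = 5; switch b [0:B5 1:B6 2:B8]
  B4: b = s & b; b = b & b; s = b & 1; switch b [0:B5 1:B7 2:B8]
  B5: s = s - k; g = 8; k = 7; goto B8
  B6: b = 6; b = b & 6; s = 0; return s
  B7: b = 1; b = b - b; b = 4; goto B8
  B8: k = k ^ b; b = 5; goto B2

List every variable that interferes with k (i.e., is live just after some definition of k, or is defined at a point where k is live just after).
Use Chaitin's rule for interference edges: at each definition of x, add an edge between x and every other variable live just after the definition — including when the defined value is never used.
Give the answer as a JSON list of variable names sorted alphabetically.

Answer: ["b", "m", "s"]

Working:
Block summaries:
  B0 def {b,x} use ∅
  B1 def {g} use ∅
  B2 def {k,m,s} use ∅
  B3 def {b} use ∅
  B4 def {b,s} use {b,s}
  B5 def {g,k,s} use {k,s}
  B6 def {b,s} use ∅
  B7 def {b} use ∅
  B8 def {b,k} use {b,k}

Liveness:
  live B0: ∅→{b}
  live B1: ∅→∅
  live B2: {b}→{b,k,s}
  live B3: {k,s}→{b,k,s}
  live B4: {b,k,s}→{b,k,s}
  live B5: {b,k,s}→{b,k}
  live B6: ∅→∅
  live B7: {k}→{b,k}
  live B8: {b,k}→{b}

Interference:
  b↔{g,k,m,s,x}
  g↔{b}
  k↔{b,m,s}
  m↔{b,k,s}
  s↔{b,k,m}
  x↔{b}

N(k) = ["b", "m", "s"]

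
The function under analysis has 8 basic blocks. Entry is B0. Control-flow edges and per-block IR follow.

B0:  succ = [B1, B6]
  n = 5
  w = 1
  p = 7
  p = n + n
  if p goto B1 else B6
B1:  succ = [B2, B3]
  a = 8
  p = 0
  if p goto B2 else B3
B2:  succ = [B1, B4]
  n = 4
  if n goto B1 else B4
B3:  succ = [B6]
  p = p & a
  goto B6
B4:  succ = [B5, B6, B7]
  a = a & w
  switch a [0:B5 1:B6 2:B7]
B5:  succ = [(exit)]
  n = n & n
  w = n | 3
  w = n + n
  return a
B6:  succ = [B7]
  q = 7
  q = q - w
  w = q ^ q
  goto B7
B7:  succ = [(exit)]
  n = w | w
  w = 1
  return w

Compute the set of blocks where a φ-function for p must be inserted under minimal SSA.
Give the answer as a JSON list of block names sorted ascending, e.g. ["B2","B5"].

Answer: ["B1", "B6", "B7"]

Analysis:
idom tree: B1←B0 B2←B1 B3←B1 B4←B2 B5←B4 B6←B0 B7←B0
Join-block Dom:
  B1: preds {B0,B2}: {B0} ∩ {B0,B1,B2} = {B0}; idom=B0
  B6: preds {B0,B3,B4}: {B0} ∩ {B0,B1,B3} ∩ {B0,B1,B2,B4} = {B0}; idom=B0
  B7: preds {B4,B6}: {B0,B1,B2,B4} ∩ {B0,B6} = {B0}; idom=B0

DF walk-up:
  join B1 pred B0: · stop@B0
  join B1 pred B2: B2→B1 stop@B0
  join B6 pred B0: · stop@B0
  join B6 pred B3: B3→B1 stop@B0
  join B6 pred B4: B4→B2→B1 stop@B0
  join B7 pred B4: B4→B2→B1 stop@B0
  join B7 pred B6: B6 stop@B0
  B0 → ∅
  B1 → {B1,B6,B7}
  B2 → {B1,B6,B7}
  B3 → {B6}
  B4 → {B6,B7}
  B5 → ∅
  B6 → {B7}
  B7 → ∅

φ for p: defs {B0,B1,B3}
  DF⁺ = {B1,B6,B7}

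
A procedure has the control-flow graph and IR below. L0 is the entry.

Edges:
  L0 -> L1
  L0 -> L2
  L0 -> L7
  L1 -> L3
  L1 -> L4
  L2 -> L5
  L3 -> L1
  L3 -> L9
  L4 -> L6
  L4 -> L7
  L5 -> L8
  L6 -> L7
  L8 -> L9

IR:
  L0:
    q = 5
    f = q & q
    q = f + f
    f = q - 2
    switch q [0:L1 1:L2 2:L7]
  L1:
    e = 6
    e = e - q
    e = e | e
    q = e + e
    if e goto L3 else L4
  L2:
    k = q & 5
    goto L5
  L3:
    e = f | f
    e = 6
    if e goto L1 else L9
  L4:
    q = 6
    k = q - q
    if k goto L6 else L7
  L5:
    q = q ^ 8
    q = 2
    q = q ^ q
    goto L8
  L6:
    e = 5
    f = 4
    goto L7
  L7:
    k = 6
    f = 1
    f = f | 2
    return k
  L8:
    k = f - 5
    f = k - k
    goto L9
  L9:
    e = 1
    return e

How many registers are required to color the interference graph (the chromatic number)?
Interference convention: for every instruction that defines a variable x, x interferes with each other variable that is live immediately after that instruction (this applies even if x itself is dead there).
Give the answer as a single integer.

Per-block:
  L0: def={f,q} ue=∅
  L1: def={e,q} ue={q}
  L2: def={k} ue={q}
  L3: def={e} ue={f}
  L4: def={k,q} ue=∅
  L5: def={q} ue={q}
  L6: def={e,f} ue=∅
  L7: def={f,k} ue=∅
  L8: def={f,k} ue={f}
  L9: def={e} ue=∅

Liveness:
  L0 li=∅ lo={f,q}
  L1 li={f,q} lo={f,q}
  L2 li={f,q} lo={f,q}
  L3 li={f,q} lo={f,q}
  L4 li=∅ lo=∅
  L5 li={f,q} lo={f}
  L6 li=∅ lo=∅
  L7 li=∅ lo=∅
  L8 li={f} lo=∅
  L9 li=∅ lo=∅

Conflict graph:
  e: {f,q}
  f: {e,k,q}
  k: {f,q}
  q: {e,f,k}

Chromatic number:
  {e,f,q} pairwise interfere (3-clique) ⇒ χ ≥ 3
  assign e→r2 f→r0 k→r2 q→r1 — no edge inside a register ⇒ χ ≤ 3
  χ = 3

Answer: 3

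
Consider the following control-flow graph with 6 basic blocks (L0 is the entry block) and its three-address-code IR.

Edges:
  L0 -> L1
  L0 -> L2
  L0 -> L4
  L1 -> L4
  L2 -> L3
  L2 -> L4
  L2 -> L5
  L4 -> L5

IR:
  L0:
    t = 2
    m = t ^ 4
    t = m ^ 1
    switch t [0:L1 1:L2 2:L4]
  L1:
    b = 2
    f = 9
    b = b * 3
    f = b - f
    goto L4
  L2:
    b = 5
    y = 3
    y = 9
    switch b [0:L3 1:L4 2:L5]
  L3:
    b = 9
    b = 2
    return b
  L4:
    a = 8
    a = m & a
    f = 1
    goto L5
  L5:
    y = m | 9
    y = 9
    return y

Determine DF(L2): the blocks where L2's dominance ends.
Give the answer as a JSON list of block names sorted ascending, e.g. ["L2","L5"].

Answer: ["L4", "L5"]

Analysis:
idom tree: L1←L0 L2←L0 L3←L2 L4←L0 L5←L0
Dom∩ at merges:
  L4: preds {L0,L1,L2}: {L0} ∩ {L0,L1} ∩ {L0,L2} = {L0}; idom=L0
  L5: preds {L2,L4}: {L0,L2} ∩ {L0,L4} = {L0}; idom=L0

Frontier:
  join L4 pred L0: · stop@L0
  join L4 pred L1: L1 stop@L0
  join L4 pred L2: L2 stop@L0
  join L5 pred L2: L2 stop@L0
  join L5 pred L4: L4 stop@L0
  L0 → ∅
  L1 → {L4}
  L2 → {L4,L5}
  L3 → ∅
  L4 → {L5}
  L5 → ∅

DF(L2) = ["L4", "L5"]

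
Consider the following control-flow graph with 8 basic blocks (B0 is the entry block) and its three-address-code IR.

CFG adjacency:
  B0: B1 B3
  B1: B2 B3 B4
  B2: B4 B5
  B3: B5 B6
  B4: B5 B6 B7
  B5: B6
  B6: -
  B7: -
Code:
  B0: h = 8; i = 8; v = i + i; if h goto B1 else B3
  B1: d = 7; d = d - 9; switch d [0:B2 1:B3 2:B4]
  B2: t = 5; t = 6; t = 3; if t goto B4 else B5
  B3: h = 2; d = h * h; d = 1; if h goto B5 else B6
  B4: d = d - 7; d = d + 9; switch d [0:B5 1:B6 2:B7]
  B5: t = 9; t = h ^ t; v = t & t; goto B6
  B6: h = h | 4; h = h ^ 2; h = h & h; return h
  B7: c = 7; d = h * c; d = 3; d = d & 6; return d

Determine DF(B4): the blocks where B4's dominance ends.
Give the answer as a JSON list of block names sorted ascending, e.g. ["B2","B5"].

Answer: ["B5", "B6"]

Analysis:
idom tree: B1←B0 B2←B1 B3←B0 B4←B1 B5←B0 B6←B0 B7←B4
Dom at joins:
  B3: preds {B0,B1}: {B0} ∩ {B0,B1} = {B0}; idom=B0
  B4: preds {B1,B2}: {B0,B1} ∩ {B0,B1,B2} = {B0,B1}; idom=B1
  B5: preds {B2,B3,B4}: {B0,B1,B2} ∩ {B0,B3} ∩ {B0,B1,B4} = {B0}; idom=B0
  B6: preds {B3,B4,B5}: {B0,B3} ∩ {B0,B1,B4} ∩ {B0,B5} = {B0}; idom=B0

Frontier:
  B3←B0: walk · to B0
  B3←B1: walk B1 to B0
  B4←B1: walk · to B1
  B4←B2: walk B2 to B1
  B5←B2: walk B2→B1 to B0
  B5←B3: walk B3 to B0
  B5←B4: walk B4→B1 to B0
  B6←B3: walk B3 to B0
  B6←B4: walk B4→B1 to B0
  B6←B5: walk B5 to B0
  B0 → ∅
  B1 → {B3,B5,B6}
  B2 → {B4,B5}
  B3 → {B5,B6}
  B4 → {B5,B6}
  B5 → {B6}
  B6 → ∅
  B7 → ∅

DF(B4) = ["B5", "B6"]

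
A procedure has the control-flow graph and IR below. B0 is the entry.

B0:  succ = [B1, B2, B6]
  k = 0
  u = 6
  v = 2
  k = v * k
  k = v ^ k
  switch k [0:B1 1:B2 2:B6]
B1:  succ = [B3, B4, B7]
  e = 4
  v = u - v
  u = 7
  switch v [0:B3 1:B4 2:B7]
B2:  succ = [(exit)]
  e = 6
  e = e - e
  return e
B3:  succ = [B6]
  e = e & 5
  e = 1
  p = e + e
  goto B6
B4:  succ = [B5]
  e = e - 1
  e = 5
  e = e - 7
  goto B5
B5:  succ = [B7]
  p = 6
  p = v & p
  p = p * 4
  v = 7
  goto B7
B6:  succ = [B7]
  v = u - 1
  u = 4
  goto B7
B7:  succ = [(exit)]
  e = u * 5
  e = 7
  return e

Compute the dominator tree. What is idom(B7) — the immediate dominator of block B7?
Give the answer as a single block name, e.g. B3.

idom tree: B1←B0 B2←B0 B3←B1 B4←B1 B5←B4 B6←B0 B7←B0
Dom at joins:
  B6: preds {B0,B3}: {B0} ∩ {B0,B1,B3} = {B0}; idom=B0
  B7: preds {B1,B5,B6}: {B0,B1} ∩ {B0,B1,B4,B5} ∩ {B0,B6} = {B0}; idom=B0

idom(B7) = B0

Answer: B0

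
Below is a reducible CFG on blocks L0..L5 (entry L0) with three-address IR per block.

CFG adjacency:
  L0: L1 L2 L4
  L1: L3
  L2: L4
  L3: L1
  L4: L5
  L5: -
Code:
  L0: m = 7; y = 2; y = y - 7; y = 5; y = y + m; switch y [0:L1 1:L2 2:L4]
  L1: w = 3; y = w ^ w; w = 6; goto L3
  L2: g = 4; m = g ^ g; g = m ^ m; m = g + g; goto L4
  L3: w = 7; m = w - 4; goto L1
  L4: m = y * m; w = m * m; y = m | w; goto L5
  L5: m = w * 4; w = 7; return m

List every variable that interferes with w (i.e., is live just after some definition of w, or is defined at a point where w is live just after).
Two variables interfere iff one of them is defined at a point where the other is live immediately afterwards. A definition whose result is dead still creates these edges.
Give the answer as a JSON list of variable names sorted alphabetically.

Block summaries:
  L0: def={m,y} ue=∅
  L1: def={w,y} ue=∅
  L2: def={g,m} ue=∅
  L3: def={m,w} ue=∅
  L4: def={m,w,y} ue={m,y}
  L5: def={m,w} ue={w}

Liveness:
  L0 li=∅ lo={m,y}
  L1 li=∅ lo=∅
  L2 li={y} lo={m,y}
  L3 li=∅ lo=∅
  L4 li={m,y} lo={w}
  L5 li={w} lo=∅

Conflict graph:
  g↔{y}
  m↔{w,y}
  w↔{m,y}
  y↔{g,m,w}

N(w) = ["m", "y"]

Answer: ["m", "y"]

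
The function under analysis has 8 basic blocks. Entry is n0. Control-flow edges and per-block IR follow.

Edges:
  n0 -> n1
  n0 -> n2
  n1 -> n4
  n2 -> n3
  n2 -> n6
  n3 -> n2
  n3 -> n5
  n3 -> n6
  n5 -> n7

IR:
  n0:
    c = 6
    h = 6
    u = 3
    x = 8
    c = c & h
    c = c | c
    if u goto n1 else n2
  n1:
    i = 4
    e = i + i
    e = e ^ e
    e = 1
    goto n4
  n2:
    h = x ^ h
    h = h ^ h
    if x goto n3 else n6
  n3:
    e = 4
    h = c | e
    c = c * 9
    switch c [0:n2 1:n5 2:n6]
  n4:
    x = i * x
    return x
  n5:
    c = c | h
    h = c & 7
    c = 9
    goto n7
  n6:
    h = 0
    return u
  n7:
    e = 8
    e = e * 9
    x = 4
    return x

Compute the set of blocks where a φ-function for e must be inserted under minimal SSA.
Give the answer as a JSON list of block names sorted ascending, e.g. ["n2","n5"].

Answer: ["n2", "n6"]

Analysis:
idom tree: n1←n0 n2←n0 n3←n2 n4←n1 n5←n3 n6←n2 n7←n5
Join-block Dom:
  n2: preds {n0,n3}: {n0} ∩ {n0,n2,n3} = {n0}; idom=n0
  n6: preds {n2,n3}: {n0,n2} ∩ {n0,n2,n3} = {n0,n2}; idom=n2

DF walk-up:
  join n2 pred n0: · stop@n0
  join n2 pred n3: n3→n2 stop@n0
  join n6 pred n2: · stop@n2
  join n6 pred n3: n3 stop@n2
  DF(n0)=∅
  DF(n1)=∅
  DF(n2)={n2}
  DF(n3)={n2,n6}
  DF(n4)=∅
  DF(n5)=∅
  DF(n6)=∅
  DF(n7)=∅

φ for e: defs {n1,n3,n7}
  DF⁺ = {n2,n6}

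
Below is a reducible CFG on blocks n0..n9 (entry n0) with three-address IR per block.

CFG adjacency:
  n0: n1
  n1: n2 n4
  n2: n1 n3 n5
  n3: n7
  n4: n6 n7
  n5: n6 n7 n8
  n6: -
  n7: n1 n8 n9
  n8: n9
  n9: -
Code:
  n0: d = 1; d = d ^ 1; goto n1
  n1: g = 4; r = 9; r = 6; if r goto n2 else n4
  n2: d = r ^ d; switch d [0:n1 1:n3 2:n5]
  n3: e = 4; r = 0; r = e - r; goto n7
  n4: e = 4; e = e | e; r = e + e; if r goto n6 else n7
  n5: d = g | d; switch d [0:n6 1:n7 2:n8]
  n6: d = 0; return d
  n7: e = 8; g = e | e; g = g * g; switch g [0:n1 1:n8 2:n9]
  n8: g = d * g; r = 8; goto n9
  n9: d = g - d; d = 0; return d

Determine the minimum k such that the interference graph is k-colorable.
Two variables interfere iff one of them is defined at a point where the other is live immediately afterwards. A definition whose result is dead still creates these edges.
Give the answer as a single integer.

def/use:
  n0: def={d} ue=∅
  n1: def={g,r} ue=∅
  n2: def={d} ue={d,r}
  n3: def={e,r} ue=∅
  n4: def={e,r} ue=∅
  n5: def={d} ue={d,g}
  n6: def={d} ue=∅
  n7: def={e,g} ue=∅
  n8: def={g,r} ue={d,g}
  n9: def={d} ue={d,g}

Live sets:
  live n0: ∅→{d}
  live n1: {d}→{d,g,r}
  live n2: {d,g,r}→{d,g}
  live n3: {d}→{d}
  live n4: {d}→{d}
  live n5: {d,g}→{d,g}
  live n6: ∅→∅
  live n7: {d}→{d,g}
  live n8: {d,g}→{d,g}
  live n9: {d,g}→∅

Interference:
  d: {e,g,r}
  e: {d,r}
  g: {d,r}
  r: {d,e,g}

Colouring:
  lower bound: {d,e,r} mutually conflict ⇒ χ ≥ 3
  3-colouring: R0={d}  R1={r}  R2={e,g}
  χ = 3

Answer: 3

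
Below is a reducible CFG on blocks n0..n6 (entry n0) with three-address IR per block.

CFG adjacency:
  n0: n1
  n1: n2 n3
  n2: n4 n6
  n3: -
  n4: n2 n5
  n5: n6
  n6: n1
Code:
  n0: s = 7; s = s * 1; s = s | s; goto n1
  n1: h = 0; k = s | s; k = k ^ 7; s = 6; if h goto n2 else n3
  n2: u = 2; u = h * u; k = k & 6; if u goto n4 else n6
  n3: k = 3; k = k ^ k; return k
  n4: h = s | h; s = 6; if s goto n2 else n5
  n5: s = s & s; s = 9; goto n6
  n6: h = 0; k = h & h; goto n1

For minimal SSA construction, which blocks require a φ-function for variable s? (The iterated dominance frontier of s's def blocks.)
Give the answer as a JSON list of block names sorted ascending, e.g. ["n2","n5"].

idom tree: n1←n0 n2←n1 n3←n1 n4←n2 n5←n4 n6←n2
Dom at joins:
  n1: preds {n0,n6}: {n0} ∩ {n0,n1,n2,n6} = {n0}; idom=n0
  n2: preds {n1,n4}: {n0,n1} ∩ {n0,n1,n2,n4} = {n0,n1}; idom=n1
  n6: preds {n2,n5}: {n0,n1,n2} ∩ {n0,n1,n2,n4,n5} = {n0,n1,n2}; idom=n2

DF derivation:
  n1←n0: walk · to n0
  n1←n6: walk n6→n2→n1 to n0
  n2←n1: walk · to n1
  n2←n4: walk n4→n2 to n1
  n6←n2: walk · to n2
  n6←n5: walk n5→n4 to n2
  DF(n0)=∅
  DF(n1)={n1}
  DF(n2)={n1,n2}
  DF(n3)=∅
  DF(n4)={n2,n6}
  DF(n5)={n6}
  DF(n6)={n1}

φ for s: defs {n0,n1,n4,n5}
  DF⁺ = {n1,n2,n6}

Answer: ["n1", "n2", "n6"]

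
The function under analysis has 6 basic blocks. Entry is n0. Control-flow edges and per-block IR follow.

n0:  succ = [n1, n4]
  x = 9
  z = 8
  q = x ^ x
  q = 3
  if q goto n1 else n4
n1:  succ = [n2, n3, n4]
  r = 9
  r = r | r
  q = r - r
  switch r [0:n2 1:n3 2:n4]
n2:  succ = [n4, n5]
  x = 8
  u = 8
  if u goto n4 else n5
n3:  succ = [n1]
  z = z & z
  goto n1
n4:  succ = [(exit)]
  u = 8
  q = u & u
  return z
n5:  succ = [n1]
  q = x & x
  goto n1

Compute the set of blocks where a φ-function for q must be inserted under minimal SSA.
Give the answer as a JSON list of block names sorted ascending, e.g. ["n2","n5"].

idom tree: n1←n0 n2←n1 n3←n1 n4←n0 n5←n2
Dom∩ at merges:
  n1: preds {n0,n3,n5}: {n0} ∩ {n0,n1,n3} ∩ {n0,n1,n2,n5} = {n0}; idom=n0
  n4: preds {n0,n1,n2}: {n0} ∩ {n0,n1} ∩ {n0,n1,n2} = {n0}; idom=n0

Frontier:
  n1←n0: walk · to n0
  n1←n3: walk n3→n1 to n0
  n1←n5: walk n5→n2→n1 to n0
  n4←n0: walk · to n0
  n4←n1: walk n1 to n0
  n4←n2: walk n2→n1 to n0
  n0 → ∅
  n1 → {n1,n4}
  n2 → {n1,n4}
  n3 → {n1}
  n4 → ∅
  n5 → {n1}

φ for q: defs {n0,n1,n4,n5}
  DF⁺ = {n1,n4}

Answer: ["n1", "n4"]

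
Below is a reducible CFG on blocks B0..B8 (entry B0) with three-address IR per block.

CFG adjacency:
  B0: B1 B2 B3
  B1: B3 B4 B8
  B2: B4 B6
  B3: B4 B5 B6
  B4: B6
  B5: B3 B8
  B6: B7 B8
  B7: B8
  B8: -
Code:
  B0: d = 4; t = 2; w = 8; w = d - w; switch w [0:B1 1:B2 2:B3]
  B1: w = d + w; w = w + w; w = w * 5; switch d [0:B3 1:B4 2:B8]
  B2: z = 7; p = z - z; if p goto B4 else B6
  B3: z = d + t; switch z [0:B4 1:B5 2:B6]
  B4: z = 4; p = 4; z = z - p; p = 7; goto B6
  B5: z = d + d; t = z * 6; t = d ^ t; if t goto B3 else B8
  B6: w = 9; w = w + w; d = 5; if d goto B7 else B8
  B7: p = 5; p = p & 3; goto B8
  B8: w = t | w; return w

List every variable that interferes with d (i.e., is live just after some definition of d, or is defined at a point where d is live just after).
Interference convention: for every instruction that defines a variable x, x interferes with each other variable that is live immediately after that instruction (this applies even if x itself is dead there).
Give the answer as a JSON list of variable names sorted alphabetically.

Answer: ["t", "w", "z"]

Analysis:
Per-block:
  B0 def {d,t,w} use ∅
  B1 def {w} use {d,w}
  B2 def {p,z} use ∅
  B3 def {z} use {d,t}
  B4 def {p,z} use ∅
  B5 def {t,z} use {d}
  B6 def {d,w} use ∅
  B7 def {p} use ∅
  B8 def {w} use {t,w}

Backward fixpoint:
  B0: in=∅ out={d,t,w}
  B1: in={d,t,w} out={d,t,w}
  B2: in={t} out={t}
  B3: in={d,t,w} out={d,t,w}
  B4: in={t} out={t}
  B5: in={d,w} out={d,t,w}
  B6: in={t} out={t,w}
  B7: in={t,w} out={t,w}
  B8: in={t,w} out=∅

Interference:
  d: {t,w,z}
  p: {t,w,z}
  t: {d,p,w,z}
  w: {d,p,t,z}
  z: {d,p,t,w}

N(d) = ["t", "w", "z"]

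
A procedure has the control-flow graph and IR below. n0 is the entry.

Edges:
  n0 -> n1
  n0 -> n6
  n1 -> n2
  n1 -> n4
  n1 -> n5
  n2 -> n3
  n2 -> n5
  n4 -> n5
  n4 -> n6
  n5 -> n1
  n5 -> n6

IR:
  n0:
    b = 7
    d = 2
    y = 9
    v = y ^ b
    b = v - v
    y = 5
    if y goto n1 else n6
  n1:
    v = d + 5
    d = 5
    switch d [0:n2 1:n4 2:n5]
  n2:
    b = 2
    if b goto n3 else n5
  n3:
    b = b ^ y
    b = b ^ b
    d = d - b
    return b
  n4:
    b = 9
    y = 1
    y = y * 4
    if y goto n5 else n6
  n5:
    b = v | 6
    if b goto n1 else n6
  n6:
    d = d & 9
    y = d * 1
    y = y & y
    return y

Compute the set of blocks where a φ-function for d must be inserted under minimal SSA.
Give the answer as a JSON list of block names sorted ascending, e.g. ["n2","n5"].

idom tree: n1←n0 n2←n1 n3←n2 n4←n1 n5←n1 n6←n0
Join-block Dom:
  n1: preds {n0,n5}: {n0} ∩ {n0,n1,n5} = {n0}; idom=n0
  n5: preds {n1,n2,n4}: {n0,n1} ∩ {n0,n1,n2} ∩ {n0,n1,n4} = {n0,n1}; idom=n1
  n6: preds {n0,n4,n5}: {n0} ∩ {n0,n1,n4} ∩ {n0,n1,n5} = {n0}; idom=n0

DF walk-up:
  n1←n0: walk · to n0
  n1←n5: walk n5→n1 to n0
  n5←n1: walk · to n1
  n5←n2: walk n2 to n1
  n5←n4: walk n4 to n1
  n6←n0: walk · to n0
  n6←n4: walk n4→n1 to n0
  n6←n5: walk n5→n1 to n0
  n0: DF=∅
  n1: DF={n1,n6}
  n2: DF={n5}
  n3: DF=∅
  n4: DF={n5,n6}
  n5: DF={n1,n6}
  n6: DF=∅

φ for d: defs {n0,n1,n3,n6}
  DF⁺ = {n1,n6}

Answer: ["n1", "n6"]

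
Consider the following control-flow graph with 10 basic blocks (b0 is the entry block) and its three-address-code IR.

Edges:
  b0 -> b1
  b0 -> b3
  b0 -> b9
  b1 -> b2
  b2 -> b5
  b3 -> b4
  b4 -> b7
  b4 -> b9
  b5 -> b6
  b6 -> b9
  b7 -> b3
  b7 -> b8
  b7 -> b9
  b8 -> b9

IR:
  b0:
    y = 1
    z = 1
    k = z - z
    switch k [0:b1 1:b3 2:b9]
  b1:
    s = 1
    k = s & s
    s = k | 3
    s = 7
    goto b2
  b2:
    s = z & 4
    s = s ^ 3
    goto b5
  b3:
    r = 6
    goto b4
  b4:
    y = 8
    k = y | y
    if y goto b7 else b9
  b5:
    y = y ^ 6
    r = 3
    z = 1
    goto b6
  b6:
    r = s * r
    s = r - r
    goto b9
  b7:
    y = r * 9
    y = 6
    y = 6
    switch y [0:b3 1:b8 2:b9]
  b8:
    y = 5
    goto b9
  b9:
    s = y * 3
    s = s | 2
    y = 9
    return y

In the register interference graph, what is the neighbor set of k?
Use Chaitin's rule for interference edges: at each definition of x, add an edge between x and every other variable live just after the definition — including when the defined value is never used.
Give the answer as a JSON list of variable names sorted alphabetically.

Block summaries:
  b0: {k,y,z} / ∅
  b1: {k,s} / ∅
  b2: {s} / {z}
  b3: {r} / ∅
  b4: {k,y} / ∅
  b5: {r,y,z} / {y}
  b6: {r,s} / {r,s}
  b7: {y} / {r}
  b8: {y} / ∅
  b9: {s,y} / {y}

Backward fixpoint:
  b0 li=∅ lo={y,z}
  b1 li={y,z} lo={y,z}
  b2 li={y,z} lo={s,y}
  b3 li=∅ lo={r}
  b4 li={r} lo={r,y}
  b5 li={s,y} lo={r,s,y}
  b6 li={r,s,y} lo={y}
  b7 li={r} lo={y}
  b8 li=∅ lo={y}
  b9 li={y} lo=∅

Conflict graph:
  k: {r,y,z}
  r: {k,s,y,z}
  s: {r,y,z}
  y: {k,r,s,z}
  z: {k,r,s,y}

N(k) = ["r", "y", "z"]

Answer: ["r", "y", "z"]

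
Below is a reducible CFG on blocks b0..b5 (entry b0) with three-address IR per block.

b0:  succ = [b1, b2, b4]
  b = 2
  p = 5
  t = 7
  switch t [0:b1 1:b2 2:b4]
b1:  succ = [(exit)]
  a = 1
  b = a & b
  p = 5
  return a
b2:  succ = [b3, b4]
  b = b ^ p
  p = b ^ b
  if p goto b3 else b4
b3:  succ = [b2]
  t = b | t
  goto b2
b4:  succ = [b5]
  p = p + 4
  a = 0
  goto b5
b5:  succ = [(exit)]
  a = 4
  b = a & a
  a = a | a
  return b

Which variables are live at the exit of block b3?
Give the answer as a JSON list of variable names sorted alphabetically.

def/use:
  b0 def {b,p,t} use ∅
  b1 def {a,b,p} use {b}
  b2 def {b,p} use {b,p}
  b3 def {t} use {b,t}
  b4 def {a,p} use {p}
  b5 def {a,b} use ∅

Liveness:
  b0 li=∅ lo={b,p,t}
  b1 li={b} lo=∅
  b2 li={b,p,t} lo={b,p,t}
  b3 li={b,p,t} lo={b,p,t}
  b4 li={p} lo=∅
  b5 li=∅ lo=∅

live-out(b3) = ["b", "p", "t"]

Answer: ["b", "p", "t"]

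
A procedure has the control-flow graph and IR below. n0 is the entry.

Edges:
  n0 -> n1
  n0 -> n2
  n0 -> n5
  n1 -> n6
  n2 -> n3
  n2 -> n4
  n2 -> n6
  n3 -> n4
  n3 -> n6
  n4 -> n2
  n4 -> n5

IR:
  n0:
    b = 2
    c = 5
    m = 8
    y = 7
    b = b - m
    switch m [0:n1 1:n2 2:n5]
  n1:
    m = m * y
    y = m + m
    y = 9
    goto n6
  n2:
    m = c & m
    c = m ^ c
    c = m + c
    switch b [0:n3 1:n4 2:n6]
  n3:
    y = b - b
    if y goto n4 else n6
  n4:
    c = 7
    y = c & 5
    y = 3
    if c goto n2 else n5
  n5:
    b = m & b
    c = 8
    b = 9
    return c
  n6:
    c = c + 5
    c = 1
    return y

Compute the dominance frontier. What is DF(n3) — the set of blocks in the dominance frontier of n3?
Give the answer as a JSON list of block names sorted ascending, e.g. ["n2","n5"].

Answer: ["n4", "n6"]

Analysis:
idom tree: n1←n0 n2←n0 n3←n2 n4←n2 n5←n0 n6←n0
Dom at joins:
  n2: preds {n0,n4}: {n0} ∩ {n0,n2,n4} = {n0}; idom=n0
  n4: preds {n2,n3}: {n0,n2} ∩ {n0,n2,n3} = {n0,n2}; idom=n2
  n5: preds {n0,n4}: {n0} ∩ {n0,n2,n4} = {n0}; idom=n0
  n6: preds {n1,n2,n3}: {n0,n1} ∩ {n0,n2} ∩ {n0,n2,n3} = {n0}; idom=n0

DF walk-up:
  join n2 pred n0: · stop@n0
  join n2 pred n4: n4→n2 stop@n0
  join n4 pred n2: · stop@n2
  join n4 pred n3: n3 stop@n2
  join n5 pred n0: · stop@n0
  join n5 pred n4: n4→n2 stop@n0
  join n6 pred n1: n1 stop@n0
  join n6 pred n2: n2 stop@n0
  join n6 pred n3: n3→n2 stop@n0
  DF(n0)=∅
  DF(n1)={n6}
  DF(n2)={n2,n5,n6}
  DF(n3)={n4,n6}
  DF(n4)={n2,n5}
  DF(n5)=∅
  DF(n6)=∅

DF(n3) = ["n4", "n6"]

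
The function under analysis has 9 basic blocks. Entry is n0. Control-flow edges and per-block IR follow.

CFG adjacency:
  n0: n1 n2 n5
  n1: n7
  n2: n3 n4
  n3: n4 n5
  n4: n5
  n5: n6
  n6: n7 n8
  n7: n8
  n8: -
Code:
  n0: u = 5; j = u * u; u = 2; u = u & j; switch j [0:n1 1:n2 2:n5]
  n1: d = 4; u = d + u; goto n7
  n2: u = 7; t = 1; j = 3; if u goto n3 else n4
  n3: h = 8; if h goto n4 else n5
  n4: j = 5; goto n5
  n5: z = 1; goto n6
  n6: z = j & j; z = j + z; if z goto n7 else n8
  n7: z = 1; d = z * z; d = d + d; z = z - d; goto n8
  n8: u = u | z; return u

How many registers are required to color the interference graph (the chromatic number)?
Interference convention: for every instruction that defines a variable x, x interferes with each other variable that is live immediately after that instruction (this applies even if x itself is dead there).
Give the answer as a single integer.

def/use:
  n0: {j,u} / ∅
  n1: {d,u} / {u}
  n2: {j,t,u} / ∅
  n3: {h} / ∅
  n4: {j} / ∅
  n5: {z} / ∅
  n6: {z} / {j}
  n7: {d,z} / ∅
  n8: {u} / {u,z}

Live sets:
  n0: in=∅ out={j,u}
  n1: in={u} out={u}
  n2: in=∅ out={j,u}
  n3: in={j,u} out={j,u}
  n4: in={u} out={j,u}
  n5: in={j,u} out={j,u}
  n6: in={j,u} out={u,z}
  n7: in={u} out={u,z}
  n8: in={u,z} out=∅

Conflict graph:
  d↔{u,z}
  h↔{j,u}
  j↔{h,u,z}
  t↔{u}
  u↔{d,h,j,t,z}
  z↔{d,j,u}

Colouring:
  lower bound: {d,u,z} mutually conflict ⇒ χ ≥ 3
  3-colouring: R0={u}  R1={d,j,t}  R2={h,z}
  χ = 3

Answer: 3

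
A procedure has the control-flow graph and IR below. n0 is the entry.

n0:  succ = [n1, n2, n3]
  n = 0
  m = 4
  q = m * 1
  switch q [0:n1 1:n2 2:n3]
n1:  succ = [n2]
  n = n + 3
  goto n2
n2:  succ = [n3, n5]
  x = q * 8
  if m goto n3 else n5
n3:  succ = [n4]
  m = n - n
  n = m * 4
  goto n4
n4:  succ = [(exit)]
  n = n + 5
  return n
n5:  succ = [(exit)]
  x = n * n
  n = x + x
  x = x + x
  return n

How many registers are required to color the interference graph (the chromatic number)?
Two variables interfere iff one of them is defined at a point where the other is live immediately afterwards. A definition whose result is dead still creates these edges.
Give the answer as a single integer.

def/use:
  n0 def {m,n,q} use ∅
  n1 def {n} use {n}
  n2 def {x} use {m,q}
  n3 def {m,n} use {n}
  n4 def {n} use {n}
  n5 def {n,x} use {n}

Backward fixpoint:
  n0: in=∅ out={m,n,q}
  n1: in={m,n,q} out={m,n,q}
  n2: in={m,n,q} out={n}
  n3: in={n} out={n}
  n4: in={n} out=∅
  n5: in={n} out=∅

Interference:
  m↔{n,q,x}
  n↔{m,q,x}
  q↔{m,n}
  x↔{m,n}

Colouring:
  {m,n,q} pairwise interfere (3-clique) ⇒ χ ≥ 3
  3-colouring: R0={m}  R1={n}  R2={q,x}
  χ = 3

Answer: 3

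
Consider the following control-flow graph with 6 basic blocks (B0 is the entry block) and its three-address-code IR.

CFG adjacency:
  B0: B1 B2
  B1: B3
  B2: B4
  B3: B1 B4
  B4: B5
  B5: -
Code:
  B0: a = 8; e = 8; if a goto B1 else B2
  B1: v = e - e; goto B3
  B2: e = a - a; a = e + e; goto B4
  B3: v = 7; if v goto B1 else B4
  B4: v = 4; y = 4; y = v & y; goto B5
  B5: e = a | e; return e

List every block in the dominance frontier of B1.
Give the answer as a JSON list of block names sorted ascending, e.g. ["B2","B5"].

Answer: ["B1", "B4"]

Derivation:
idom tree: B1←B0 B2←B0 B3←B1 B4←B0 B5←B4
Dom∩ at merges:
  B1: preds {B0,B3}: {B0} ∩ {B0,B1,B3} = {B0}; idom=B0
  B4: preds {B2,B3}: {B0,B2} ∩ {B0,B1,B3} = {B0}; idom=B0

Frontier:
  join B1 pred B0: · stop@B0
  join B1 pred B3: B3→B1 stop@B0
  join B4 pred B2: B2 stop@B0
  join B4 pred B3: B3→B1 stop@B0
  DF(B0)=∅
  DF(B1)={B1,B4}
  DF(B2)={B4}
  DF(B3)={B1,B4}
  DF(B4)=∅
  DF(B5)=∅

DF(B1) = ["B1", "B4"]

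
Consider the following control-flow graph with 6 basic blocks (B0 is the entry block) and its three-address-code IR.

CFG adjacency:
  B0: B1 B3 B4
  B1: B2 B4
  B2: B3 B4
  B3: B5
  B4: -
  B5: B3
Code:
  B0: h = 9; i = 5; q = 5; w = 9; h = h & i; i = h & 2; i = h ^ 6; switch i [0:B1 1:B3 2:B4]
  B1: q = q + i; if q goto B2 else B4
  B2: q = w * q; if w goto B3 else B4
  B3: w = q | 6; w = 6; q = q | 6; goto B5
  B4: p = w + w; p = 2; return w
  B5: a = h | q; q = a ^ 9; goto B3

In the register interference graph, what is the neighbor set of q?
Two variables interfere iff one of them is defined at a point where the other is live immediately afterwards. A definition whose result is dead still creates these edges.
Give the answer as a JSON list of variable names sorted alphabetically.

Block summaries:
  B0: {h,i,q,w} / ∅
  B1: {q} / {i,q}
  B2: {q} / {q,w}
  B3: {q,w} / {q}
  B4: {p} / {w}
  B5: {a,q} / {h,q}

Backward fixpoint:
  B0 li=∅ lo={h,i,q,w}
  B1 li={h,i,q,w} lo={h,q,w}
  B2 li={h,q,w} lo={h,q,w}
  B3 li={h,q} lo={h,q}
  B4 li={w} lo=∅
  B5 li={h,q} lo={h,q}

Conflict graph:
  a — {h}
  h — {a,i,q,w}
  i — {h,q,w}
  p — {w}
  q — {h,i,w}
  w — {h,i,p,q}

N(q) = ["h", "i", "w"]

Answer: ["h", "i", "w"]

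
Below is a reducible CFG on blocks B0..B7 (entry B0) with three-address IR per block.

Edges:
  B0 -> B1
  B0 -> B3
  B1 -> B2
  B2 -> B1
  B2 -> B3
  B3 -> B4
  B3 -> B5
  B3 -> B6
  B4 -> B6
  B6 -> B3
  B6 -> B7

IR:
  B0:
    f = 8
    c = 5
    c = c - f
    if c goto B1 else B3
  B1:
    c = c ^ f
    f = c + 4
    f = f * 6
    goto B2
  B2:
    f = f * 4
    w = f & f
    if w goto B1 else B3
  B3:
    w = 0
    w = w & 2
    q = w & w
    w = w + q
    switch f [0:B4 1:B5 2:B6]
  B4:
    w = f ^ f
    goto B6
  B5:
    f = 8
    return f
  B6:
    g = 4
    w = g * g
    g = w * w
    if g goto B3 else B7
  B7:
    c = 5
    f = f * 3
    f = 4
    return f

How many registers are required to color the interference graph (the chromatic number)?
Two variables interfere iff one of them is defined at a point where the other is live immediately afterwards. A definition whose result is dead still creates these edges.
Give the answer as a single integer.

Per-block:
  B0: {c,f} / ∅
  B1: {c,f} / {c,f}
  B2: {f,w} / {f}
  B3: {q,w} / {f}
  B4: {w} / {f}
  B5: {f} / ∅
  B6: {g,w} / ∅
  B7: {c,f} / {f}

Liveness:
  live B0: ∅→{c,f}
  live B1: {c,f}→{c,f}
  live B2: {c,f}→{c,f}
  live B3: {f}→{f}
  live B4: {f}→{f}
  live B5: ∅→∅
  live B6: {f}→{f}
  live B7: {f}→∅

Conflict graph:
  c: {f,w}
  f: {c,g,q,w}
  g: {f}
  q: {f,w}
  w: {c,f,q}

Chromatic number:
  lower bound: {c,f,w} mutually conflict ⇒ χ ≥ 3
  assign c→R2 f→R0 g→R1 q→R2 w→R1 — no edge inside a register ⇒ χ ≤ 3
  χ = 3

Answer: 3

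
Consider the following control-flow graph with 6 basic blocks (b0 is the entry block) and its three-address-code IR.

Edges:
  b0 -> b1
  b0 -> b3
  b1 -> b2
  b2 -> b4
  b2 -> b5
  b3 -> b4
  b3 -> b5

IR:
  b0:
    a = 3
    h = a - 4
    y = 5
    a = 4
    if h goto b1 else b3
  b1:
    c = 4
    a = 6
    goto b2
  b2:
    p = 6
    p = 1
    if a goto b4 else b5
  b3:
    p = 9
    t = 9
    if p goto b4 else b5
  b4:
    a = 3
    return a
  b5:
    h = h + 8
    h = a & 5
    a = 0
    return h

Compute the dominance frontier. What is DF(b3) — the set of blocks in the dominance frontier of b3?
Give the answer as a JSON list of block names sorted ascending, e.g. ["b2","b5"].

idom tree: b1←b0 b2←b1 b3←b0 b4←b0 b5←b0
Dom∩ at merges:
  b4: preds {b2,b3}: {b0,b1,b2} ∩ {b0,b3} = {b0}; idom=b0
  b5: preds {b2,b3}: {b0,b1,b2} ∩ {b0,b3} = {b0}; idom=b0

DF derivation:
  b4←b2: walk b2→b1 to b0
  b4←b3: walk b3 to b0
  b5←b2: walk b2→b1 to b0
  b5←b3: walk b3 to b0
  DF(b0)=∅
  DF(b1)={b4,b5}
  DF(b2)={b4,b5}
  DF(b3)={b4,b5}
  DF(b4)=∅
  DF(b5)=∅

DF(b3) = ["b4", "b5"]

Answer: ["b4", "b5"]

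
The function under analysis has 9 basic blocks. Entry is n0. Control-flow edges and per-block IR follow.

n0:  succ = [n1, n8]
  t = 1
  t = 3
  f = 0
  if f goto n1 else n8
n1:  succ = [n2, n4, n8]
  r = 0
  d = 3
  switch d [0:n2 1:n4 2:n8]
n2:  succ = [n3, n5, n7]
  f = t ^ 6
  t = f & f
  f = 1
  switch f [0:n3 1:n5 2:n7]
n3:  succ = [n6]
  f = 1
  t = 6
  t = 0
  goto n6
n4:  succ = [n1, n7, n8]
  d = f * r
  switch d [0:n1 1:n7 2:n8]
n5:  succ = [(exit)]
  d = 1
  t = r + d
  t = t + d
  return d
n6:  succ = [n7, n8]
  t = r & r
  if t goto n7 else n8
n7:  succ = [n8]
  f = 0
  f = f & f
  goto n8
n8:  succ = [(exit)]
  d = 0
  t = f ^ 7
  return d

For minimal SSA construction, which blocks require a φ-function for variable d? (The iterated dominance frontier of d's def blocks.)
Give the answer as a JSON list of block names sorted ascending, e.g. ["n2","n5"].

Answer: ["n1", "n7", "n8"]

Working:
idom tree: n1←n0 n2←n1 n3←n2 n4←n1 n5←n2 n6←n3 n7←n1 n8←n0
Dom∩ at merges:
  n1: preds {n0,n4}: {n0} ∩ {n0,n1,n4} = {n0}; idom=n0
  n7: preds {n2,n4,n6}: {n0,n1,n2} ∩ {n0,n1,n4} ∩ {n0,n1,n2,n3,n6} = {n0,n1}; idom=n1
  n8: preds {n0,n1,n4,n6,n7}: {n0} ∩ {n0,n1} ∩ {n0,n1,n4} ∩ {n0,n1,n2,n3,n6} ∩ {n0,n1,n7} = {n0}; idom=n0

DF derivation:
  n1←n0: walk · to n0
  n1←n4: walk n4→n1 to n0
  n7←n2: walk n2 to n1
  n7←n4: walk n4 to n1
  n7←n6: walk n6→n3→n2 to n1
  n8←n0: walk · to n0
  n8←n1: walk n1 to n0
  n8←n4: walk n4→n1 to n0
  n8←n6: walk n6→n3→n2→n1 to n0
  n8←n7: walk n7→n1 to n0
  n0 → ∅
  n1 → {n1,n8}
  n2 → {n7,n8}
  n3 → {n7,n8}
  n4 → {n1,n7,n8}
  n5 → ∅
  n6 → {n7,n8}
  n7 → {n8}
  n8 → ∅

φ for d: defs {n1,n4,n5,n8}
  DF⁺ = {n1,n7,n8}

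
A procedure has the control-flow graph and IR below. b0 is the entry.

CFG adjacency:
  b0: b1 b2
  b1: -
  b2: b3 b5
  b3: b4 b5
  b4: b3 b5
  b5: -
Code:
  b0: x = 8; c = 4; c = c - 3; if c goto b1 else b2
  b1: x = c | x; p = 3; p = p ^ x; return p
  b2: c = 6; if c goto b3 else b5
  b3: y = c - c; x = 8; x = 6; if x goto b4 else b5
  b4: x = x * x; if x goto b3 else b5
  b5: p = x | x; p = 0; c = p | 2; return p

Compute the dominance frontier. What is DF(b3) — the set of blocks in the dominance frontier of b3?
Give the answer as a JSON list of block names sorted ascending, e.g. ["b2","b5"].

Answer: ["b3", "b5"]

Working:
idom tree: b1←b0 b2←b0 b3←b2 b4←b3 b5←b2
Join-block Dom:
  b3: preds {b2,b4}: {b0,b2} ∩ {b0,b2,b3,b4} = {b0,b2}; idom=b2
  b5: preds {b2,b3,b4}: {b0,b2} ∩ {b0,b2,b3} ∩ {b0,b2,b3,b4} = {b0,b2}; idom=b2

Frontier:
  b3←b2: walk · to b2
  b3←b4: walk b4→b3 to b2
  b5←b2: walk · to b2
  b5←b3: walk b3 to b2
  b5←b4: walk b4→b3 to b2
  b0: DF=∅
  b1: DF=∅
  b2: DF=∅
  b3: DF={b3,b5}
  b4: DF={b3,b5}
  b5: DF=∅

DF(b3) = ["b3", "b5"]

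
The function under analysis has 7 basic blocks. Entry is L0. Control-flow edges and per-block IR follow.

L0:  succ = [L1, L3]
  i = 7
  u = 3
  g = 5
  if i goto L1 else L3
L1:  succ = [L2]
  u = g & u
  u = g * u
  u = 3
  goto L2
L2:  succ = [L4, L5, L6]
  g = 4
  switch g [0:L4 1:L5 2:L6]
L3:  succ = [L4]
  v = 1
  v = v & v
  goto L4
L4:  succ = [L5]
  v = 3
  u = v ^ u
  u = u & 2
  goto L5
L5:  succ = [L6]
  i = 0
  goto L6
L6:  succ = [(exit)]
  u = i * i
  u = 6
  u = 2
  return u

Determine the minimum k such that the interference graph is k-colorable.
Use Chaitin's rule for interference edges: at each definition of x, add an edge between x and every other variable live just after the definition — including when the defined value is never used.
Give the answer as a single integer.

Answer: 3

Working:
Block summaries:
  L0: def={g,i,u} ue=∅
  L1: def={u} ue={g,u}
  L2: def={g} ue=∅
  L3: def={v} ue=∅
  L4: def={u,v} ue={u}
  L5: def={i} ue=∅
  L6: def={u} ue={i}

Liveness:
  L0 li=∅ lo={g,i,u}
  L1 li={g,i,u} lo={i,u}
  L2 li={i,u} lo={i,u}
  L3 li={u} lo={u}
  L4 li={u} lo=∅
  L5 li=∅ lo={i}
  L6 li={i} lo=∅

Interference:
  g↔{i,u}
  i↔{g,u}
  u↔{g,i,v}
  v↔{u}

Colouring:
  lower bound: {g,i,u} mutually conflict ⇒ χ ≥ 3
  3-colouring: r0={u}  r1={g,v}  r2={i}
  χ = 3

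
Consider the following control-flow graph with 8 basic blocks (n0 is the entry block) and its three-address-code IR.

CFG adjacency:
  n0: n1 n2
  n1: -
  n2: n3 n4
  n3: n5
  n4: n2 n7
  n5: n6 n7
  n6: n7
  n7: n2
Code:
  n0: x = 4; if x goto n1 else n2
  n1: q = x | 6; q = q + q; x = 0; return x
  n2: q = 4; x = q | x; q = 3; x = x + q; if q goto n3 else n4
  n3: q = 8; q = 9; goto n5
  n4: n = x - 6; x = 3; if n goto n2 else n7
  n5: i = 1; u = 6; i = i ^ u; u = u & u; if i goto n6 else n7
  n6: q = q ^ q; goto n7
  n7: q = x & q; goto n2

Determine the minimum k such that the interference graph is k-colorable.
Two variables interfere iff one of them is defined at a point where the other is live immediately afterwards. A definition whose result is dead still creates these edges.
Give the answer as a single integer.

Block summaries:
  n0: def={x} ue=∅
  n1: def={q,x} ue={x}
  n2: def={q,x} ue={x}
  n3: def={q} ue=∅
  n4: def={n,x} ue={x}
  n5: def={i,u} ue=∅
  n6: def={q} ue={q}
  n7: def={q} ue={q,x}

Backward fixpoint:
  n0 li=∅ lo={x}
  n1 li={x} lo=∅
  n2 li={x} lo={q,x}
  n3 li={x} lo={q,x}
  n4 li={q,x} lo={q,x}
  n5 li={q,x} lo={q,x}
  n6 li={q,x} lo={q,x}
  n7 li={q,x} lo={x}

Interfere edges:
  i↔{q,u,x}
  n↔{q,x}
  q↔{i,n,u,x}
  u↔{i,q,x}
  x↔{i,n,q,u}

Colouring:
  {i,q,u,x} pairwise interfere (4-clique) ⇒ χ ≥ 4
  assign i→c2 n→c2 q→c0 u→c3 x→c1 — no edge inside a register ⇒ χ ≤ 4
  χ = 4

Answer: 4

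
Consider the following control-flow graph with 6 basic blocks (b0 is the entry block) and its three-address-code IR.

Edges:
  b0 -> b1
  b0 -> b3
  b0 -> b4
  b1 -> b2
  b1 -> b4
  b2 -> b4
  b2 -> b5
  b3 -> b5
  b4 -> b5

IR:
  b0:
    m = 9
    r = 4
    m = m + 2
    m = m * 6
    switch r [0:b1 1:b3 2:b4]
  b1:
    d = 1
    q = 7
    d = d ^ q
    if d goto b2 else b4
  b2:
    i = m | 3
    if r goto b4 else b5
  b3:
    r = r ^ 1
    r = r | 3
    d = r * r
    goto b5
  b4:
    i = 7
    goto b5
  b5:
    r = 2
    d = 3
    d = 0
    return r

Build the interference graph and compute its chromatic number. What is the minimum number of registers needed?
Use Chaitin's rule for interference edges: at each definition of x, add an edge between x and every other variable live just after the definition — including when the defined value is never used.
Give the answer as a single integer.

Answer: 4

Analysis:
def/use:
  b0: {m,r} / ∅
  b1: {d,q} / ∅
  b2: {i} / {m,r}
  b3: {d,r} / {r}
  b4: {i} / ∅
  b5: {d,r} / ∅

Liveness:
  b0: in=∅ out={m,r}
  b1: in={m,r} out={m,r}
  b2: in={m,r} out=∅
  b3: in={r} out=∅
  b4: in=∅ out=∅
  b5: in=∅ out=∅

Interference:
  d — {m,q,r}
  i — {r}
  m — {d,q,r}
  q — {d,m,r}
  r — {d,i,m,q}

Registers:
  clique {d,m,q,r} ⇒ need ≥ 4
  4-colouring: R0={r}  R1={d,i}  R2={m}  R3={q}
  χ = 4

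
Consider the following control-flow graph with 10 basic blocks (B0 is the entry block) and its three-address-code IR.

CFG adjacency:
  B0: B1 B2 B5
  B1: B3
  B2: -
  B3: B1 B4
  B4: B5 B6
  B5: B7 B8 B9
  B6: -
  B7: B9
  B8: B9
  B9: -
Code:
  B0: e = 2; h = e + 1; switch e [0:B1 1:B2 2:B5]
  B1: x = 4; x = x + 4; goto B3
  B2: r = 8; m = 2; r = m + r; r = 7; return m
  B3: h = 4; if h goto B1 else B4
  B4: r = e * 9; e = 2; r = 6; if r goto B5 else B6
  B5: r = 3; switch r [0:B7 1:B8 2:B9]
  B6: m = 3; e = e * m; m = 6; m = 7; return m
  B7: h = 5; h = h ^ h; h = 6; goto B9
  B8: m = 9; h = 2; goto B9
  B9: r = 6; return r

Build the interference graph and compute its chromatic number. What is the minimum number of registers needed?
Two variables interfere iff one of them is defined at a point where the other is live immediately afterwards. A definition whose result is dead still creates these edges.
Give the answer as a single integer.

Per-block:
  B0: {e,h} / ∅
  B1: {x} / ∅
  B2: {m,r} / ∅
  B3: {h} / ∅
  B4: {e,r} / {e}
  B5: {r} / ∅
  B6: {e,m} / {e}
  B7: {h} / ∅
  B8: {h,m} / ∅
  B9: {r} / ∅

Live sets:
  B0 li=∅ lo={e}
  B1 li={e} lo={e}
  B2 li=∅ lo=∅
  B3 li={e} lo={e}
  B4 li={e} lo={e}
  B5 li=∅ lo=∅
  B6 li={e} lo=∅
  B7 li=∅ lo=∅
  B8 li=∅ lo=∅
  B9 li=∅ lo=∅

Interference:
  e: {h,m,r,x}
  h: {e}
  m: {e,r}
  r: {e,m}
  x: {e}

Chromatic number:
  {e,m,r} pairwise interfere (3-clique) ⇒ χ ≥ 3
  assign e→c0 h→c1 m→c1 r→c2 x→c1 — no edge inside a register ⇒ χ ≤ 3
  χ = 3

Answer: 3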